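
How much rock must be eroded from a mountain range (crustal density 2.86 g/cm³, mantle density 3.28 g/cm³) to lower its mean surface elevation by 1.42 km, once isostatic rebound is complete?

Net drop Δ = e − u = e − e ρ_c/ρ_m = e (ρ_m − ρ_c)/ρ_m.
e = Δ ρ_m/(ρ_m − ρ_c) = 1.42 km × 3.28/0.42 = 11.1 km.

11.1 km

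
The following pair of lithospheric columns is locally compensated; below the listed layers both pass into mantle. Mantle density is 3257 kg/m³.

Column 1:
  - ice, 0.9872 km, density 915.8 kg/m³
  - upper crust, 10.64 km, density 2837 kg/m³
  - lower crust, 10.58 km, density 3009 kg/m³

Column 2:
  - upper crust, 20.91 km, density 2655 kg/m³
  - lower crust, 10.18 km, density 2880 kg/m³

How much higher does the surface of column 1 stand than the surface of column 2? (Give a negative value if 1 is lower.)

−2.16 km

For any compensation level in the mantle, the mantle terms cancel and isostasy reduces to e = (Σt_1 − Σt_2) − (Σ(ρt)_1 − Σ(ρt)_2) / ρ_m.
Σt_1 = 22.2072 km; Σt_2 = 31.09 km; Σ(ρt)_1 = 62924.9778; Σ(ρt)_2 = 84834.45 (in km·kg/m³).
e = (22.2072 − 31.09) − (62924.9778 − 84834.45) / 3257 = −2.16 km.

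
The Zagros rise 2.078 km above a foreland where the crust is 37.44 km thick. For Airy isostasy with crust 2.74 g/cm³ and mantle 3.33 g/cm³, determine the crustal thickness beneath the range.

49.2 km

Root depth r = h ρ_c / (ρ_m − ρ_c) = 2.078 km × 2.74 / 0.59 = 9.65 km.
Total thickness = T + h + r = 37.44 km + 2.078 km + 9.65 km = 49.2 km.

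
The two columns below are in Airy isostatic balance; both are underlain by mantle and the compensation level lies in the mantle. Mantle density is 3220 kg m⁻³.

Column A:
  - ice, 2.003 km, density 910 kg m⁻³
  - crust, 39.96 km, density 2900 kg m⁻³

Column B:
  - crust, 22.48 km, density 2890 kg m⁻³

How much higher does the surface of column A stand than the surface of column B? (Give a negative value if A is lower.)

3.1 km

For any compensation level in the mantle, the mantle terms cancel and isostasy reduces to e = (Σt_A − Σt_B) − (Σ(ρt)_A − Σ(ρt)_B) / ρ_m.
Σt_A = 41.963 km; Σt_B = 22.48 km; Σ(ρt)_A = 117706.73; Σ(ρt)_B = 64967.2 (in km·kg m⁻³).
e = (41.963 − 22.48) − (117706.73 − 64967.2) / 3220 = 3.1 km.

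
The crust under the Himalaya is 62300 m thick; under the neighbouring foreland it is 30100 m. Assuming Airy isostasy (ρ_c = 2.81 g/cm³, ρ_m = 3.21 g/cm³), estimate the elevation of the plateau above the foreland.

4010 m

Excess crust Δ = 62300 m − 30100 m = 32200 m, split between elevation h and root r with h + r = Δ.
Airy balance ρ_c h = (ρ_m − ρ_c) r gives r = h ρ_c/(ρ_m − ρ_c), so h (1 + ρ_c/(ρ_m − ρ_c)) = Δ, i.e. h = Δ (ρ_m − ρ_c)/ρ_m.
h = 32200 m × 0.4/3.21 = 4010 m.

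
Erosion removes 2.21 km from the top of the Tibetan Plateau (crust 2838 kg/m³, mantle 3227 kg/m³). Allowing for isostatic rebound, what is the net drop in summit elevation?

0.266 km

Rebound u = e ρ_c/ρ_m = 2.21 km × 2838/3227 = 1.944 km.
Net surface drop = e − u = 2.21 km − 1.944 km = e (ρ_m − ρ_c)/ρ_m = 0.266 km.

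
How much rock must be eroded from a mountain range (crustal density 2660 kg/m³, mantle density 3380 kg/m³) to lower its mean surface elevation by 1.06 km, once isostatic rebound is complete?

4.98 km

Net drop Δ = e − u = e − e ρ_c/ρ_m = e (ρ_m − ρ_c)/ρ_m.
e = Δ ρ_m/(ρ_m − ρ_c) = 1.06 km × 3380/720 = 4.98 km.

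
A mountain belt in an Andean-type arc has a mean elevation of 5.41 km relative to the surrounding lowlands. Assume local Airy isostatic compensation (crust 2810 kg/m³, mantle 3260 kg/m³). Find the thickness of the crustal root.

33.8 km

Balancing pressure at the compensation depth: the weight of the topography is balanced by the buoyancy of the root, ρ_c h = (ρ_m − ρ_c) r.
r = h · ρ_c / (ρ_m − ρ_c) = 5.41 km × 2810 / (3260 − 2810) = 33.8 km.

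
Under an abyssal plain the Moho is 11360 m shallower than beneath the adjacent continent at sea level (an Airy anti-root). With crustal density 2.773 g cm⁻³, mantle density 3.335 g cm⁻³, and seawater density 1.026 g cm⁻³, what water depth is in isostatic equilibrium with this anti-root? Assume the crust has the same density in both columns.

3650 m

Replacing a thickness d of crust by seawater at the top must be balanced by replacing crust with mantle at the base: d (ρ_c − ρ_w) = a (ρ_m − ρ_c).
d = a (ρ_m − ρ_c)/(ρ_c − ρ_w) = 11360 m × 0.562/1.747 = 3650 m.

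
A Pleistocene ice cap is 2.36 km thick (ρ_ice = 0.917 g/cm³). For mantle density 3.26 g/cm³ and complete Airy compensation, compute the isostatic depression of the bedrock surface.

0.664 km

In Airy isostatic equilibrium: the ice load ρ_ice t is balanced by mantle displaced below, ρ_m s.
s = t ρ_ice / ρ_m = 2.36 km × 0.917/3.26 = 0.664 km.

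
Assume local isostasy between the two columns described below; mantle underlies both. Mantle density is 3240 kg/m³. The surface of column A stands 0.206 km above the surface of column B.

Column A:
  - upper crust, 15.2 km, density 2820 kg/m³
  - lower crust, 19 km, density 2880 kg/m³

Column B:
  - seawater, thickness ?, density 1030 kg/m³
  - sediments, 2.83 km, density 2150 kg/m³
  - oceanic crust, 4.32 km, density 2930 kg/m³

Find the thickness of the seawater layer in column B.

3.68 km

Take the compensation level at the base of the deeper column (depth z_c below the surface of column A) and equate Σ ρ_i t_i down to z_c; mantle fills any gap and the z_c terms cancel.
Column A: 15.2×2820 + 19×2880 + (z_c − 34.2)×3240
Column B: 0.206×0 + x×1030 + 2.83×2150 + 4.32×2930 + (z_c − 0.206 − 7.15 − x)×3240
The z_c×3240 term appears on both sides and cancels. Collect the known terms of each column as K = Σ(ρt)_known − 3240 × (depth of known layers): K_A = 97584 − 3240×34.2 = −13224; K_B = 18742.1 − 3240×(0.206 + 7.15) = −5091.34.
Balance: K_A = K_B − x×(3240 − 1030), so x = (K_B − K_A)/(3240 − 1030) = 8132.66/2210 = 3.68 km.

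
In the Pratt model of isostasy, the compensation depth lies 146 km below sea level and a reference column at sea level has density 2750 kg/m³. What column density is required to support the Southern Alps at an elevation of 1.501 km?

2720 kg/m³

Pratt balance: ρ_ref D = ρ (D + h).
ρ = ρ_ref D/(D + h) = 2750 × 146 km/(146 km + 1.501 km) = 2720 kg/m³.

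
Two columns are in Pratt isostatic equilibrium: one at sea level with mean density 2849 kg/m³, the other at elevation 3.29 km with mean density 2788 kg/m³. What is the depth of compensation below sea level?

ρ_ref D = ρ (D + h) → D (ρ_ref − ρ) = ρ h.
D = ρ h/(ρ_ref − ρ) = 2788 × 3.29 km/(2849 − 2788) = 150 km.

150 km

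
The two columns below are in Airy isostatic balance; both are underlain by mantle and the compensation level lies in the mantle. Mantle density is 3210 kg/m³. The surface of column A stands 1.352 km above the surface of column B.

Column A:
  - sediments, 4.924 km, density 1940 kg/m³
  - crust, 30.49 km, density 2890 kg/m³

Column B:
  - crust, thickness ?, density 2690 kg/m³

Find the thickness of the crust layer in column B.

22.4 km

Take the compensation level at the base of the deeper column (depth z_c below the surface of column A) and equate Σ ρ_i t_i down to z_c; mantle fills any gap and the z_c terms cancel.
Column A: 4.924×1940 + 30.49×2890 + (z_c − 35.414)×3210
Column B: 1.352×0 + x×2690 + (z_c − 1.352 − 0 − x)×3210
The z_c×3210 term appears on both sides and cancels. Collect the known terms of each column as K = Σ(ρt)_known − 3210 × (depth of known layers): K_A = 97668.66 − 3210×35.414 = −16010.28; K_B = 0 − 3210×(1.352 + 0) = −4339.92.
Balance: K_A = K_B − x×(3210 − 2690), so x = (K_B − K_A)/(3210 − 2690) = 11670.4/520 = 22.4 km.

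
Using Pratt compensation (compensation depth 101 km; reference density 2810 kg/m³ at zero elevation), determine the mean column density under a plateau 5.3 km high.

Pratt balance: ρ_ref D = ρ (D + h).
ρ = ρ_ref D/(D + h) = 2810 × 101 km/(101 km + 5.3 km) = 2670 kg/m³.

2670 kg/m³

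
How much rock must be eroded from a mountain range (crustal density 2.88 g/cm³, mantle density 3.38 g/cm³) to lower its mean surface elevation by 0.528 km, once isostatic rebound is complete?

3.57 km

Net drop Δ = e − u = e − e ρ_c/ρ_m = e (ρ_m − ρ_c)/ρ_m.
e = Δ ρ_m/(ρ_m − ρ_c) = 0.528 km × 3.38/0.5 = 3.57 km.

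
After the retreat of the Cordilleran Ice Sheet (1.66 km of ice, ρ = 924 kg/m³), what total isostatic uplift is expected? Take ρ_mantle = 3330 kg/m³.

Removing the load lets mantle flow back in; uplift u satisfies ρ_ice t = ρ_m u.
u = t ρ_ice/ρ_m = 1.66 km × 924/3330 = 0.461 km.

0.461 km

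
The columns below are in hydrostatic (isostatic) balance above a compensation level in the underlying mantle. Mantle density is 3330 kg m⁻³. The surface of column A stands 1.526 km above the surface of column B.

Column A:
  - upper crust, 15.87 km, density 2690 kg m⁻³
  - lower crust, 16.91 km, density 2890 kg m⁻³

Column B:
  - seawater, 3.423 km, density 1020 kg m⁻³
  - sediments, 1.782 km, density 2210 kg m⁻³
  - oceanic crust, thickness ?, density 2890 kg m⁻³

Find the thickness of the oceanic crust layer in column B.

Take the compensation level at the base of the deeper column (depth z_c below the surface of column A) and equate Σ ρ_i t_i down to z_c; mantle fills any gap and the z_c terms cancel.
Column A: 15.87×2690 + 16.91×2890 + (z_c − 32.78)×3330
Column B: 1.526×0 + 3.423×1020 + 1.782×2210 + x×2890 + (z_c − 1.526 − 5.205 − x)×3330
The z_c×3330 term appears on both sides and cancels. Collect the known terms of each column as K = Σ(ρt)_known − 3330 × (depth of known layers): K_A = 91560.2 − 3330×32.78 = −17597.2; K_B = 7429.68 − 3330×(1.526 + 5.205) = −14984.55.
Balance: K_A = K_B − x×(3330 − 2890), so x = (K_B − K_A)/(3330 − 2890) = 2612.65/440 = 5.94 km.

5.94 km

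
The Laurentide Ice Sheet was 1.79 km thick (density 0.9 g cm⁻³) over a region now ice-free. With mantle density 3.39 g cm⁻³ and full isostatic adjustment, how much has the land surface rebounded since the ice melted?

0.475 km

Removing the load lets mantle flow back in; uplift u satisfies ρ_ice t = ρ_m u.
u = t ρ_ice/ρ_m = 1.79 km × 0.9/3.39 = 0.475 km.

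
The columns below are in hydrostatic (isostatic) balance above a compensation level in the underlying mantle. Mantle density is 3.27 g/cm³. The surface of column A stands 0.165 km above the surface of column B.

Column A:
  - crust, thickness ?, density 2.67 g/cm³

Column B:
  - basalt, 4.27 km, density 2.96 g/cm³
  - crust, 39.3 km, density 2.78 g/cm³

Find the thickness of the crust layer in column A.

Take the compensation level at the base of the deeper column (depth z_c below the surface of column A) and equate Σ ρ_i t_i down to z_c; mantle fills any gap and the z_c terms cancel.
Column A: x×2.67 + (z_c − 0 − x)×3.27
Column B: 0.165×0 + 4.27×2.96 + 39.3×2.78 + (z_c − 0.165 − 43.57)×3.27
The z_c×3.27 term appears on both sides and cancels. Collect the known terms of each column as K = Σ(ρt)_known − 3.27 × (depth of known layers): K_A = 0 − 3.27×0 = 0; K_B = 121.8932 − 3.27×(0.165 + 43.57) = −21.12025.
Balance: K_A − x×(3.27 − 2.67) = K_B, so x = (K_A − K_B)/(3.27 − 2.67) = 21.1202/0.6 = 35.2 km.

35.2 km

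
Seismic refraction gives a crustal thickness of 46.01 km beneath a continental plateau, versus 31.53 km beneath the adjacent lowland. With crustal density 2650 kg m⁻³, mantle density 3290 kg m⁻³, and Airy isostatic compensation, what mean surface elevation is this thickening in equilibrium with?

Excess crust Δ = 46.01 km − 31.53 km = 14.48 km, split between elevation h and root r with h + r = Δ.
Airy balance ρ_c h = (ρ_m − ρ_c) r gives r = h ρ_c/(ρ_m − ρ_c), so h (1 + ρ_c/(ρ_m − ρ_c)) = Δ, i.e. h = Δ (ρ_m − ρ_c)/ρ_m.
h = 14.48 km × 640/3290 = 2.82 km.

2.82 km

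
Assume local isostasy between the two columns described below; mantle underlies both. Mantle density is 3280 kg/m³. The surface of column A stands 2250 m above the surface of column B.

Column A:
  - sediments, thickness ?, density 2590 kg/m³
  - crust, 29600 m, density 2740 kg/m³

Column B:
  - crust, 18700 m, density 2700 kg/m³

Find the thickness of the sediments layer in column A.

3250 m

Take the compensation level at the base of the deeper column (depth z_c below the surface of column A) and equate Σ ρ_i t_i down to z_c; mantle fills any gap and the z_c terms cancel.
Column A: x×2590 + 29600×2740 + (z_c − 29600 − x)×3280
Column B: 2250×0 + 18700×2700 + (z_c − 2250 − 18700)×3280
The z_c×3280 term appears on both sides and cancels. Collect the known terms of each column as K = Σ(ρt)_known − 3280 × (depth of known layers): K_A = 81104000 − 3280×29600 = −15984000; K_B = 50490000 − 3280×(2250 + 18700) = −18226000.
Balance: K_A − x×(3280 − 2590) = K_B, so x = (K_A − K_B)/(3280 − 2590) = 2242000/690 = 3250 m.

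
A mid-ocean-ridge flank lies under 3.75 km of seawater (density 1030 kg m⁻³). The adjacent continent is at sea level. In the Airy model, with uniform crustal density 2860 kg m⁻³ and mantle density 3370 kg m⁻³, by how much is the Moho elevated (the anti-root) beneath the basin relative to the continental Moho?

13.5 km

By Archimedes' principle applied to the lithosphere: replacing crust with seawater at the top is compensated by replacing crust with mantle at the base: d (ρ_c − ρ_w) = a (ρ_m − ρ_c).
a = d (ρ_c − ρ_w)/(ρ_m − ρ_c) = 3.75 km × 1830/510 = 13.5 km.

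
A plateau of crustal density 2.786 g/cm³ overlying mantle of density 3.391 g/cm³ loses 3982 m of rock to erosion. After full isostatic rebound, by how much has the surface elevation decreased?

710 m

Rebound u = e ρ_c/ρ_m = 3982 m × 2.786/3.391 = 3272 m.
Net surface drop = e − u = 3982 m − 3272 m = e (ρ_m − ρ_c)/ρ_m = 710 m.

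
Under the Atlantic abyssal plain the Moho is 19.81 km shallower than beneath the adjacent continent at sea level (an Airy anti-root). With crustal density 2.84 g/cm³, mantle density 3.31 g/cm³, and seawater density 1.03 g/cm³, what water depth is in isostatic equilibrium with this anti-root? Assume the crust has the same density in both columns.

5.14 km

Replacing a thickness d of crust by seawater at the top must be balanced by replacing crust with mantle at the base: d (ρ_c − ρ_w) = a (ρ_m − ρ_c).
d = a (ρ_m − ρ_c)/(ρ_c − ρ_w) = 19.81 km × 0.47/1.81 = 5.14 km.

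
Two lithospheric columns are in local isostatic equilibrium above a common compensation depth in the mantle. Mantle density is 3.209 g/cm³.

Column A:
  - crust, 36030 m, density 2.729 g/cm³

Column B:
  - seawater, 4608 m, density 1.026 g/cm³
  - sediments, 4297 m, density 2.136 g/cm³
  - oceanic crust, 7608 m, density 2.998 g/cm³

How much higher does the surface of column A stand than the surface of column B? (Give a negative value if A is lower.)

For any compensation level in the mantle, the mantle terms cancel and isostasy reduces to e = (Σt_A − Σt_B) − (Σ(ρt)_A − Σ(ρt)_B) / ρ_m.
Σt_A = 36030 m; Σt_B = 16513 m; Σ(ρt)_A = 98325.87; Σ(ρt)_B = 36714.984 (in m·g/cm³).
e = (36030 − 16513) − (98325.87 − 36714.984) / 3.209 = 318 m.

318 m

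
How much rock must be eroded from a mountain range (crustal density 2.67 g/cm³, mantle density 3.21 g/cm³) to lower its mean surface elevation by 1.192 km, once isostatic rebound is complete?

Net drop Δ = e − u = e − e ρ_c/ρ_m = e (ρ_m − ρ_c)/ρ_m.
e = Δ ρ_m/(ρ_m − ρ_c) = 1.192 km × 3.21/0.54 = 7.09 km.

7.09 km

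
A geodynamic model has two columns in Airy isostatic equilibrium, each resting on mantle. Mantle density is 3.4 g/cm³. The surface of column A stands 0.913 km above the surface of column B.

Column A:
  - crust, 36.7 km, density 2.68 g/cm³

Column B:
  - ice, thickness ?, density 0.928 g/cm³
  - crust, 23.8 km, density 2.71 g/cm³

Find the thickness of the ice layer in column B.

Take the compensation level at the base of the deeper column (depth z_c below the surface of column A) and equate Σ ρ_i t_i down to z_c; mantle fills any gap and the z_c terms cancel.
Column A: 36.7×2.68 + (z_c − 36.7)×3.4
Column B: 0.913×0 + x×0.928 + 23.8×2.71 + (z_c − 0.913 − 23.8 − x)×3.4
The z_c×3.4 term appears on both sides and cancels. Collect the known terms of each column as K = Σ(ρt)_known − 3.4 × (depth of known layers): K_A = 98.356 − 3.4×36.7 = −26.424; K_B = 64.498 − 3.4×(0.913 + 23.8) = −19.5262.
Balance: K_A = K_B − x×(3.4 − 0.928), so x = (K_B − K_A)/(3.4 − 0.928) = 6.8978/2.472 = 2.79 km.

2.79 km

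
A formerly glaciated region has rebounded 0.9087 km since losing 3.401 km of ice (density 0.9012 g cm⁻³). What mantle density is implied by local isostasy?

ρ_m = ρ_ice t / u = 0.9012 × 3.401 km/0.9087 km = 3.37 g cm⁻³.

3.37 g cm⁻³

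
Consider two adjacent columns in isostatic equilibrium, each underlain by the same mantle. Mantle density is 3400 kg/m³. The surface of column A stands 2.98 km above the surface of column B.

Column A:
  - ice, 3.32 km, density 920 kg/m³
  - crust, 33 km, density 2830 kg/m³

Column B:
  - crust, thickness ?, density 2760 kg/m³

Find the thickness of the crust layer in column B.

Take the compensation level at the base of the deeper column (depth z_c below the surface of column A) and equate Σ ρ_i t_i down to z_c; mantle fills any gap and the z_c terms cancel.
Column A: 3.32×920 + 33×2830 + (z_c − 36.32)×3400
Column B: 2.98×0 + x×2760 + (z_c − 2.98 − 0 − x)×3400
The z_c×3400 term appears on both sides and cancels. Collect the known terms of each column as K = Σ(ρt)_known − 3400 × (depth of known layers): K_A = 96444.4 − 3400×36.32 = −27043.6; K_B = 0 − 3400×(2.98 + 0) = −10132.
Balance: K_A = K_B − x×(3400 − 2760), so x = (K_B − K_A)/(3400 − 2760) = 16911.6/640 = 26.4 km.

26.4 km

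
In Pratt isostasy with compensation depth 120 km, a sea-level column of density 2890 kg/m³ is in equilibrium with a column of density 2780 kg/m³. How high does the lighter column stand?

4.75 km

ρ_ref D = ρ (D + h) → h = D (ρ_ref − ρ)/ρ.
h = 120 km × (2890 − 2780)/2780 = 4.75 km.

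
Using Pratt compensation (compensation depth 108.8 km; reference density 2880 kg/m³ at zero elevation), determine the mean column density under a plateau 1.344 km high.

Pratt balance: ρ_ref D = ρ (D + h).
ρ = ρ_ref D/(D + h) = 2880 × 108.8 km/(108.8 km + 1.344 km) = 2840 kg/m³.

2840 kg/m³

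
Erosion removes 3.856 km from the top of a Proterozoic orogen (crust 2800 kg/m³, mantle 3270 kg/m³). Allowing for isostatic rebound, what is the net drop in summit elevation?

Rebound u = e ρ_c/ρ_m = 3.856 km × 2800/3270 = 3.302 km.
Net surface drop = e − u = 3.856 km − 3.302 km = e (ρ_m − ρ_c)/ρ_m = 0.554 km.

0.554 km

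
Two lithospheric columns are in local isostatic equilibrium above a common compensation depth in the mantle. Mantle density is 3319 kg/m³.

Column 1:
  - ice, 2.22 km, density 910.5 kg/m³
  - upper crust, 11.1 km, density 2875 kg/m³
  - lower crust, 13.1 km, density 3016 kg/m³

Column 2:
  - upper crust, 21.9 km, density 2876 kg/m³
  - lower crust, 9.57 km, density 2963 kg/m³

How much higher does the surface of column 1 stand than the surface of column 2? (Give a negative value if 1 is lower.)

0.342 km

For any compensation level in the mantle, the mantle terms cancel and isostasy reduces to e = (Σt_1 − Σt_2) − (Σ(ρt)_1 − Σ(ρt)_2) / ρ_m.
Σt_1 = 26.42 km; Σt_2 = 31.47 km; Σ(ρt)_1 = 73443.41; Σ(ρt)_2 = 91340.31 (in km·kg/m³).
e = (26.42 − 31.47) − (73443.41 − 91340.31) / 3319 = 0.342 km.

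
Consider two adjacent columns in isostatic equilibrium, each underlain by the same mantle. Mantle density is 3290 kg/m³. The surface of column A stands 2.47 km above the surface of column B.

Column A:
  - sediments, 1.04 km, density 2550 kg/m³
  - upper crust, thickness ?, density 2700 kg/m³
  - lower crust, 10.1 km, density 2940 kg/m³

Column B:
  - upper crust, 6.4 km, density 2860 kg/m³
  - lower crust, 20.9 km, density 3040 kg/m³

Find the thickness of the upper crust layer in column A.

20 km

Take the compensation level at the base of the deeper column (depth z_c below the surface of column A) and equate Σ ρ_i t_i down to z_c; mantle fills any gap and the z_c terms cancel.
Column A: 1.04×2550 + x×2700 + 10.1×2940 + (z_c − 11.14 − x)×3290
Column B: 2.47×0 + 6.4×2860 + 20.9×3040 + (z_c − 2.47 − 27.3)×3290
The z_c×3290 term appears on both sides and cancels. Collect the known terms of each column as K = Σ(ρt)_known − 3290 × (depth of known layers): K_A = 32346 − 3290×11.14 = −4304.6; K_B = 81840 − 3290×(2.47 + 27.3) = −16103.3.
Balance: K_A − x×(3290 − 2700) = K_B, so x = (K_A − K_B)/(3290 − 2700) = 11798.7/590 = 20 km.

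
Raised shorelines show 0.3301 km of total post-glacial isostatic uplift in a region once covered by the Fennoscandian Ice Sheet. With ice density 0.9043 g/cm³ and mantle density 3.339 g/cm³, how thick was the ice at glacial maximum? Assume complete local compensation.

1.22 km

u = t ρ_ice/ρ_m → t = u ρ_m/ρ_ice = 0.3301 km × 3.339/0.9043 = 1.22 km.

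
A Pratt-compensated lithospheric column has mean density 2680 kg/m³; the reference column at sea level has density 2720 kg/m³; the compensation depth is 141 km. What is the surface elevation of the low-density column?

ρ_ref D = ρ (D + h) → h = D (ρ_ref − ρ)/ρ.
h = 141 km × (2720 − 2680)/2680 = 2.1 km.

2.1 km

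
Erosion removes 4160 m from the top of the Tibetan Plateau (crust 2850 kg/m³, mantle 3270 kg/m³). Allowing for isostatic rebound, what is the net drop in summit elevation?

Rebound u = e ρ_c/ρ_m = 4160 m × 2850/3270 = 3626 m.
Net surface drop = e − u = 4160 m − 3626 m = e (ρ_m − ρ_c)/ρ_m = 534 m.

534 m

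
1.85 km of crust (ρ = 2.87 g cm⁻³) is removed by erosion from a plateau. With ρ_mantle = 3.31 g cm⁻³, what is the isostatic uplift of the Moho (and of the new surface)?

1.6 km

Unloading: uplift u = e ρ_c/ρ_m = 1.85 km × 2.87/3.31 = 1.6 km.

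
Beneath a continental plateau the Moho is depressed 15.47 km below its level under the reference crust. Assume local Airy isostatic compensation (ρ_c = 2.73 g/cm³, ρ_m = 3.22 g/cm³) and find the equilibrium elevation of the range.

2.78 km

In Airy isostatic equilibrium: ρ_c h = (ρ_m − ρ_c) r.
h = r (ρ_m − ρ_c) / ρ_c = 15.47 km × (3.22 − 2.73) / 2.73 = 2.78 km.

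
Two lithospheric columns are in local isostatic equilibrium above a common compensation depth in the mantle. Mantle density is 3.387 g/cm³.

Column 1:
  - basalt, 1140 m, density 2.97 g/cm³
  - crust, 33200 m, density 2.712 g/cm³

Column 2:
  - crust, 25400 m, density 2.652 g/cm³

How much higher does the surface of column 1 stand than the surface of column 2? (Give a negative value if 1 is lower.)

1240 m

For any compensation level in the mantle, the mantle terms cancel and isostasy reduces to e = (Σt_1 − Σt_2) − (Σ(ρt)_1 − Σ(ρt)_2) / ρ_m.
Σt_1 = 34340 m; Σt_2 = 25400 m; Σ(ρt)_1 = 93424.2; Σ(ρt)_2 = 67360.8 (in m·g/cm³).
e = (34340 − 25400) − (93424.2 − 67360.8) / 3.387 = 1240 m.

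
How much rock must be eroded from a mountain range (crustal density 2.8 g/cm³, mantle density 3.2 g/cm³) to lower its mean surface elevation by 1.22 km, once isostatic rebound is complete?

9.76 km

Net drop Δ = e − u = e − e ρ_c/ρ_m = e (ρ_m − ρ_c)/ρ_m.
e = Δ ρ_m/(ρ_m − ρ_c) = 1.22 km × 3.2/0.4 = 9.76 km.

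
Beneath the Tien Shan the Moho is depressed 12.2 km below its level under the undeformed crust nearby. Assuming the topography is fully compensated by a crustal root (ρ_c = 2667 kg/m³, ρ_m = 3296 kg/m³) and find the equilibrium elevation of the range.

2.88 km

Balancing pressure at the compensation depth: ρ_c h = (ρ_m − ρ_c) r.
h = r (ρ_m − ρ_c) / ρ_c = 12.2 km × (3296 − 2667) / 2667 = 2.88 km.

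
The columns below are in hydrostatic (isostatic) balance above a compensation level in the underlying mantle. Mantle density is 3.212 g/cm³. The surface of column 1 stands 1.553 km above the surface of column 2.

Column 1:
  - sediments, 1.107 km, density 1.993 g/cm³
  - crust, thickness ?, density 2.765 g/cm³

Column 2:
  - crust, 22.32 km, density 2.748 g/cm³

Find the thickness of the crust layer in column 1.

31.3 km

Take the compensation level at the base of the deeper column (depth z_c below the surface of column 1) and equate Σ ρ_i t_i down to z_c; mantle fills any gap and the z_c terms cancel.
Column 1: 1.107×1.993 + x×2.765 + (z_c − 1.107 − x)×3.212
Column 2: 1.553×0 + 22.32×2.748 + (z_c − 1.553 − 22.32)×3.212
The z_c×3.212 term appears on both sides and cancels. Collect the known terms of each column as K = Σ(ρt)_known − 3.212 × (depth of known layers): K_1 = 2.206251 − 3.212×1.107 = −1.349433; K_2 = 61.33536 − 3.212×(1.553 + 22.32) = −15.344716.
Balance: K_1 − x×(3.212 − 2.765) = K_2, so x = (K_1 − K_2)/(3.212 − 2.765) = 13.9953/0.447 = 31.3 km.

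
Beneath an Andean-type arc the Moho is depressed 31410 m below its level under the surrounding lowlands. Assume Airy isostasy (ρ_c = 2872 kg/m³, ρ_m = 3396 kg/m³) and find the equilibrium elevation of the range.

Balancing pressure at the compensation depth: ρ_c h = (ρ_m − ρ_c) r.
h = r (ρ_m − ρ_c) / ρ_c = 31410 m × (3396 − 2872) / 2872 = 5730 m.

5730 m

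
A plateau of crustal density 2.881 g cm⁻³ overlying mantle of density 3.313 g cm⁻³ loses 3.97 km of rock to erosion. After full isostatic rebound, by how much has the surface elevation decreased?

Rebound u = e ρ_c/ρ_m = 3.97 km × 2.881/3.313 = 3.452 km.
Net surface drop = e − u = 3.97 km − 3.452 km = e (ρ_m − ρ_c)/ρ_m = 0.518 km.

0.518 km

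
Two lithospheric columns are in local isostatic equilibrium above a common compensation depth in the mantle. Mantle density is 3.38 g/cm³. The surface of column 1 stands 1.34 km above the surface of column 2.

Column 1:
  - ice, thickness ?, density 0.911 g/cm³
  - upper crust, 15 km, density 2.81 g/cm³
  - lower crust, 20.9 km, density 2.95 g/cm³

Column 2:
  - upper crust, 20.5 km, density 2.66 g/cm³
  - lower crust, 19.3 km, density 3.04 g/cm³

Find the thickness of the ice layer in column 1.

3.37 km

Take the compensation level at the base of the deeper column (depth z_c below the surface of column 1) and equate Σ ρ_i t_i down to z_c; mantle fills any gap and the z_c terms cancel.
Column 1: x×0.911 + 15×2.81 + 20.9×2.95 + (z_c − 35.9 − x)×3.38
Column 2: 1.34×0 + 20.5×2.66 + 19.3×3.04 + (z_c − 1.34 − 39.8)×3.38
The z_c×3.38 term appears on both sides and cancels. Collect the known terms of each column as K = Σ(ρt)_known − 3.38 × (depth of known layers): K_1 = 103.805 − 3.38×35.9 = −17.537; K_2 = 113.202 − 3.38×(1.34 + 39.8) = −25.8512.
Balance: K_1 − x×(3.38 − 0.911) = K_2, so x = (K_1 − K_2)/(3.38 − 0.911) = 8.3142/2.469 = 3.37 km.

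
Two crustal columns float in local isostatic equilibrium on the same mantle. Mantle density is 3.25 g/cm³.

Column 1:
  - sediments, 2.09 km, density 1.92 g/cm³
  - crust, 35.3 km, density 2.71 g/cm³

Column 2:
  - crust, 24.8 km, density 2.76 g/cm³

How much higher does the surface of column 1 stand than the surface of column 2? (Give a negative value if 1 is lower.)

2.98 km

For any compensation level in the mantle, the mantle terms cancel and isostasy reduces to e = (Σt_1 − Σt_2) − (Σ(ρt)_1 − Σ(ρt)_2) / ρ_m.
Σt_1 = 37.39 km; Σt_2 = 24.8 km; Σ(ρt)_1 = 99.6758; Σ(ρt)_2 = 68.448 (in km·g/cm³).
e = (37.39 − 24.8) − (99.6758 − 68.448) / 3.25 = 2.98 km.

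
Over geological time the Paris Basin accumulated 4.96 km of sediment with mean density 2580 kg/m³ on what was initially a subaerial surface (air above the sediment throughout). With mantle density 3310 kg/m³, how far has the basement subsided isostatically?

Subaerial load: s = t ρ_sed / ρ_m = 4.96 km × 2580/3310 = 3.87 km.

3.87 km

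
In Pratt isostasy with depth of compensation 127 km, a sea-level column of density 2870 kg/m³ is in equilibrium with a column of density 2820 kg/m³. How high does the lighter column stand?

ρ_ref D = ρ (D + h) → h = D (ρ_ref − ρ)/ρ.
h = 127 km × (2870 − 2820)/2820 = 2.25 km.

2.25 km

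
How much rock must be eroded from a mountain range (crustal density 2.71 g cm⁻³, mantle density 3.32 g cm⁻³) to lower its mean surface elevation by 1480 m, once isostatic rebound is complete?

Net drop Δ = e − u = e − e ρ_c/ρ_m = e (ρ_m − ρ_c)/ρ_m.
e = Δ ρ_m/(ρ_m − ρ_c) = 1480 m × 3.32/0.61 = 8060 m.

8060 m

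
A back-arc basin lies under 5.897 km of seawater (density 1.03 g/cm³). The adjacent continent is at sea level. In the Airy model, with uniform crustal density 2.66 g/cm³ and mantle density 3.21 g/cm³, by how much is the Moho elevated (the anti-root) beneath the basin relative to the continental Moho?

In Airy isostatic equilibrium: replacing crust with seawater at the top is compensated by replacing crust with mantle at the base: d (ρ_c − ρ_w) = a (ρ_m − ρ_c).
a = d (ρ_c − ρ_w)/(ρ_m − ρ_c) = 5.897 km × 1.63/0.55 = 17.5 km.

17.5 km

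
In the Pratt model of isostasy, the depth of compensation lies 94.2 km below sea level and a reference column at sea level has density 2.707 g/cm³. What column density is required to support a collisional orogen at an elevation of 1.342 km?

2.67 g/cm³

Pratt balance: ρ_ref D = ρ (D + h).
ρ = ρ_ref D/(D + h) = 2.707 × 94.2 km/(94.2 km + 1.342 km) = 2.67 g/cm³.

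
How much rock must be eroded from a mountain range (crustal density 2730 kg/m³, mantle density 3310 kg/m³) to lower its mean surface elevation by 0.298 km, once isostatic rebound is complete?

Net drop Δ = e − u = e − e ρ_c/ρ_m = e (ρ_m − ρ_c)/ρ_m.
e = Δ ρ_m/(ρ_m − ρ_c) = 0.298 km × 3310/580 = 1.7 km.

1.7 km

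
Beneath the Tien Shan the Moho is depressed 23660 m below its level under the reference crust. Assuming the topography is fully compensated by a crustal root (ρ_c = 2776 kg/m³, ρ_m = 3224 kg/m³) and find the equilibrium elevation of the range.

3820 m

By Archimedes' principle applied to the lithosphere: ρ_c h = (ρ_m − ρ_c) r.
h = r (ρ_m − ρ_c) / ρ_c = 23660 m × (3224 − 2776) / 2776 = 3820 m.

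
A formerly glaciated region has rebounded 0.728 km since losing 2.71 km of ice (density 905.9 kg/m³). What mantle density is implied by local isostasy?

ρ_m = ρ_ice t / u = 905.9 × 2.71 km/0.728 km = 3370 kg/m³.

3370 kg/m³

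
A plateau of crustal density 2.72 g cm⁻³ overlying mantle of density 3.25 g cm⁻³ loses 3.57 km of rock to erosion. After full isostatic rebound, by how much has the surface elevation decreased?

Rebound u = e ρ_c/ρ_m = 3.57 km × 2.72/3.25 = 2.988 km.
Net surface drop = e − u = 3.57 km − 2.988 km = e (ρ_m − ρ_c)/ρ_m = 0.582 km.

0.582 km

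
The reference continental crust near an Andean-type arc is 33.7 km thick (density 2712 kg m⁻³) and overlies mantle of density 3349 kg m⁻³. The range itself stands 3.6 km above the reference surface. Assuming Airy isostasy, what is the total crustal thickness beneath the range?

52.6 km

Root depth r = h ρ_c / (ρ_m − ρ_c) = 3.6 km × 2712 / 637 = 15.33 km.
Total thickness = T + h + r = 33.7 km + 3.6 km + 15.33 km = 52.6 km.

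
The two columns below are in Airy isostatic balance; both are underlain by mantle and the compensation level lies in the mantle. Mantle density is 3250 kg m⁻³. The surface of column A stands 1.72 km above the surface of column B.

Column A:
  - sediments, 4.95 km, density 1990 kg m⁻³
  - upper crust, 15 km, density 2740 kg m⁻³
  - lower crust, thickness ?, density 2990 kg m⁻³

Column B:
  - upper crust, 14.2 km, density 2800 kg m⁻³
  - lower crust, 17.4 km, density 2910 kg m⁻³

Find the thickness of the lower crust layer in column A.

15.4 km

Take the compensation level at the base of the deeper column (depth z_c below the surface of column A) and equate Σ ρ_i t_i down to z_c; mantle fills any gap and the z_c terms cancel.
Column A: 4.95×1990 + 15×2740 + x×2990 + (z_c − 19.95 − x)×3250
Column B: 1.72×0 + 14.2×2800 + 17.4×2910 + (z_c − 1.72 − 31.6)×3250
The z_c×3250 term appears on both sides and cancels. Collect the known terms of each column as K = Σ(ρt)_known − 3250 × (depth of known layers): K_A = 50950.5 − 3250×19.95 = −13887; K_B = 90394 − 3250×(1.72 + 31.6) = −17896.
Balance: K_A − x×(3250 − 2990) = K_B, so x = (K_A − K_B)/(3250 − 2990) = 4009/260 = 15.4 km.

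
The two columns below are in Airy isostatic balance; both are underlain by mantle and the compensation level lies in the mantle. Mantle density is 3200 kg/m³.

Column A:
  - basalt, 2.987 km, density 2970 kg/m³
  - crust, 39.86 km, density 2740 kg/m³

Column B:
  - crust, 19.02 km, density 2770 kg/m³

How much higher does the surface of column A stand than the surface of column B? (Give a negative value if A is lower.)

For any compensation level in the mantle, the mantle terms cancel and isostasy reduces to e = (Σt_A − Σt_B) − (Σ(ρt)_A − Σ(ρt)_B) / ρ_m.
Σt_A = 42.847 km; Σt_B = 19.02 km; Σ(ρt)_A = 118087.79; Σ(ρt)_B = 52685.4 (in km·kg/m³).
e = (42.847 − 19.02) − (118087.79 − 52685.4) / 3200 = 3.39 km.

3.39 km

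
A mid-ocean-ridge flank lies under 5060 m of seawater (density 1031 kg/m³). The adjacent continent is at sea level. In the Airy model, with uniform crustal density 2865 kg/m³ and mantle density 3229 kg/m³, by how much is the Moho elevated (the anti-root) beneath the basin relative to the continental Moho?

By Archimedes' principle applied to the lithosphere: replacing crust with seawater at the top is compensated by replacing crust with mantle at the base: d (ρ_c − ρ_w) = a (ρ_m − ρ_c).
a = d (ρ_c − ρ_w)/(ρ_m − ρ_c) = 5060 m × 1834/364 = 25500 m.

25500 m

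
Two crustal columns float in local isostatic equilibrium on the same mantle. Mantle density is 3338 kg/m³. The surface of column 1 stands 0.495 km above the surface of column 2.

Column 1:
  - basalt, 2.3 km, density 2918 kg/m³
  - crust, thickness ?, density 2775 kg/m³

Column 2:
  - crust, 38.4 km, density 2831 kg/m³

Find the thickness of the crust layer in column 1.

35.8 km

Take the compensation level at the base of the deeper column (depth z_c below the surface of column 1) and equate Σ ρ_i t_i down to z_c; mantle fills any gap and the z_c terms cancel.
Column 1: 2.3×2918 + x×2775 + (z_c − 2.3 − x)×3338
Column 2: 0.495×0 + 38.4×2831 + (z_c − 0.495 − 38.4)×3338
The z_c×3338 term appears on both sides and cancels. Collect the known terms of each column as K = Σ(ρt)_known − 3338 × (depth of known layers): K_1 = 6711.4 − 3338×2.3 = −966; K_2 = 108710.4 − 3338×(0.495 + 38.4) = −21121.11.
Balance: K_1 − x×(3338 − 2775) = K_2, so x = (K_1 − K_2)/(3338 − 2775) = 20155.1/563 = 35.8 km.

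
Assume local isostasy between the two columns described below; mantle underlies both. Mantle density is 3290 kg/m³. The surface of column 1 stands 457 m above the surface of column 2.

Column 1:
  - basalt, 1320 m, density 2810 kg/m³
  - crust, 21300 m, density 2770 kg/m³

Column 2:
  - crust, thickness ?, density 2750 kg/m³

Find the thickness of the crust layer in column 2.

18900 m

Take the compensation level at the base of the deeper column (depth z_c below the surface of column 1) and equate Σ ρ_i t_i down to z_c; mantle fills any gap and the z_c terms cancel.
Column 1: 1320×2810 + 21300×2770 + (z_c − 22620)×3290
Column 2: 457×0 + x×2750 + (z_c − 457 − 0 − x)×3290
The z_c×3290 term appears on both sides and cancels. Collect the known terms of each column as K = Σ(ρt)_known − 3290 × (depth of known layers): K_1 = 62710200 − 3290×22620 = −11709600; K_2 = 0 − 3290×(457 + 0) = −1503530.
Balance: K_1 = K_2 − x×(3290 − 2750), so x = (K_2 − K_1)/(3290 − 2750) = 10206100/540 = 18900 m.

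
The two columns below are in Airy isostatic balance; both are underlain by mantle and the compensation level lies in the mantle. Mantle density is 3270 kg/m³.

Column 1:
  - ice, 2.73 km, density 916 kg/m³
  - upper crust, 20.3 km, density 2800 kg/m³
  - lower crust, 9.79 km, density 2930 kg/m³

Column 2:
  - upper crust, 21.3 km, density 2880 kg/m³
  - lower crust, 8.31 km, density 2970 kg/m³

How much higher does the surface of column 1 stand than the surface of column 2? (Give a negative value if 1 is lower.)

2.6 km

For any compensation level in the mantle, the mantle terms cancel and isostasy reduces to e = (Σt_1 − Σt_2) − (Σ(ρt)_1 − Σ(ρt)_2) / ρ_m.
Σt_1 = 32.82 km; Σt_2 = 29.61 km; Σ(ρt)_1 = 88025.38; Σ(ρt)_2 = 86024.7 (in km·kg/m³).
e = (32.82 − 29.61) − (88025.38 − 86024.7) / 3270 = 2.6 km.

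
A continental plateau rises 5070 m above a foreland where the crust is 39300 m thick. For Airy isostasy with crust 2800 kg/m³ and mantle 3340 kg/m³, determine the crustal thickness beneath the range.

Root depth r = h ρ_c / (ρ_m − ρ_c) = 5070 m × 2800 / 540 = 26290 m.
Total thickness = T + h + r = 39300 m + 5070 m + 26290 m = 70700 m.

70700 m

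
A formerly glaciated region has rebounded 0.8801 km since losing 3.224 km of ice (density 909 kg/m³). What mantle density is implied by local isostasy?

ρ_m = ρ_ice t / u = 909 × 3.224 km/0.8801 km = 3330 kg/m³.

3330 kg/m³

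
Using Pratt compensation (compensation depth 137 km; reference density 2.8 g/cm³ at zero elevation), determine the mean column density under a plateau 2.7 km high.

2.75 g/cm³

Pratt balance: ρ_ref D = ρ (D + h).
ρ = ρ_ref D/(D + h) = 2.8 × 137 km/(137 km + 2.7 km) = 2.75 g/cm³.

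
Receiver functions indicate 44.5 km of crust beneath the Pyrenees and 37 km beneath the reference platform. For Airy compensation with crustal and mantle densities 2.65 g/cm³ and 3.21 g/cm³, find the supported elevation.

Excess crust Δ = 44.5 km − 37 km = 7.5 km, split between elevation h and root r with h + r = Δ.
Airy balance ρ_c h = (ρ_m − ρ_c) r gives r = h ρ_c/(ρ_m − ρ_c), so h (1 + ρ_c/(ρ_m − ρ_c)) = Δ, i.e. h = Δ (ρ_m − ρ_c)/ρ_m.
h = 7.5 km × 0.56/3.21 = 1.31 km.

1.31 km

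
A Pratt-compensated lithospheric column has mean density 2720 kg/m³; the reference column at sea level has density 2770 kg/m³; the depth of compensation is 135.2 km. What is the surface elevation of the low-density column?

ρ_ref D = ρ (D + h) → h = D (ρ_ref − ρ)/ρ.
h = 135.2 km × (2770 − 2720)/2720 = 2.49 km.

2.49 km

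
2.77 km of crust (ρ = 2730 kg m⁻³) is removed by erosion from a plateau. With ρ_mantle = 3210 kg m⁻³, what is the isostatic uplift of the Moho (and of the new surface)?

2.36 km

Unloading: uplift u = e ρ_c/ρ_m = 2.77 km × 2730/3210 = 2.36 km.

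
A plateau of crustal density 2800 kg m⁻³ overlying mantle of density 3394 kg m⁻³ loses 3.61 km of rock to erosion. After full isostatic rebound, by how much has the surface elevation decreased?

0.632 km

Rebound u = e ρ_c/ρ_m = 3.61 km × 2800/3394 = 2.978 km.
Net surface drop = e − u = 3.61 km − 2.978 km = e (ρ_m − ρ_c)/ρ_m = 0.632 km.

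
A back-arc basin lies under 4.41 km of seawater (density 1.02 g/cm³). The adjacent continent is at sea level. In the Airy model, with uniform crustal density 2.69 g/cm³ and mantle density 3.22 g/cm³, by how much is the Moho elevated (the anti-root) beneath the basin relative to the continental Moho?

Equating mass per unit area of the two columns: replacing crust with seawater at the top is compensated by replacing crust with mantle at the base: d (ρ_c − ρ_w) = a (ρ_m − ρ_c).
a = d (ρ_c − ρ_w)/(ρ_m − ρ_c) = 4.41 km × 1.67/0.53 = 13.9 km.

13.9 km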